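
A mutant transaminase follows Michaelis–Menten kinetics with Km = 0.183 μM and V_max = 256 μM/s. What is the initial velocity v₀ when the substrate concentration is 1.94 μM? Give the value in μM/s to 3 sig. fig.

v = Vmax·[S]/(Km + [S]) = 256 × 1.94 / (0.183 + 1.94)
  = 496.6 / 2.123 = 234 μM/s.

234 μM/s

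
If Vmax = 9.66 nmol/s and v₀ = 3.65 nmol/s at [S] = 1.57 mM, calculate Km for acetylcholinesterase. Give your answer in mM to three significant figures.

2.59 mM

From v = Vmax[S]/(Km+[S]), Km = [S](Vmax − v)/v.
Km = 1.57 × (9.66 − 3.65) / 3.65 = 9.436/3.65 = 2.59 mM.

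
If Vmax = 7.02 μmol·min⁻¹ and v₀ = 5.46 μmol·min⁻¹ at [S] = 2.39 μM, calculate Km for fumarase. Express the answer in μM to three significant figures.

0.683 μM

From v = Vmax[S]/(Km+[S]), Km = [S](Vmax − v)/v.
Km = 2.39 × (7.02 − 5.46) / 5.46 = 3.728/5.46 = 0.683 μM.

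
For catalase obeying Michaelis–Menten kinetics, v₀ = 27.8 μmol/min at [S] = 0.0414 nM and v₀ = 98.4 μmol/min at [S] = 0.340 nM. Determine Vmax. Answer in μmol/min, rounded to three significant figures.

In reciprocal form, 1/v = (Km/Vmax)·(1/[S]) + 1/Vmax. The two points give (1/[S], 1/v) = (24.15, 0.03597) and (2.941, 0.01016).
Slope = (0.03597 − 0.01016)/(24.15 − 2.941) = 0.001217; intercept = 0.03597 − 0.001217×24.15 = 0.006584.
Vmax = 1/intercept = 152 μmol/min; Km = slope × Vmax = 0.001217 × 152 = 0.185 nM.

152 μmol/min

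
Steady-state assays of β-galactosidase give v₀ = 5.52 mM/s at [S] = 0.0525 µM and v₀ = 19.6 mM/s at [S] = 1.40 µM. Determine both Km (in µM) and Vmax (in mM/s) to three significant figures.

In reciprocal form, 1/v = (Km/Vmax)·(1/[S]) + 1/Vmax. The two points give (1/[S], 1/v) = (19.05, 0.1812) and (0.7143, 0.05102).
Slope = (0.1812 − 0.05102)/(19.05 − 0.7143) = 0.007098; intercept = 0.1812 − 0.007098×19.05 = 0.04595.
Vmax = 1/intercept = 21.8 mM/s; Km = slope × Vmax = 0.007098 × 21.8 = 0.154 µM.

Km = 0.154 µM; Vmax = 21.8 mM/s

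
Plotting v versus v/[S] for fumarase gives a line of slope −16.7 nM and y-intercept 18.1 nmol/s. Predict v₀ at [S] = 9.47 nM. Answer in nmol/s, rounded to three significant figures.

In the Eadie–Hofstee form v = Vmax − Km·(v/[S]), the slope is −Km and the intercept is Vmax, so Km = 16.7 nM and Vmax = 18.1 nmol/s.
v = 18.1 × 9.47/(16.7 + 9.47) = 6.55 nmol/s.

6.55 nmol/s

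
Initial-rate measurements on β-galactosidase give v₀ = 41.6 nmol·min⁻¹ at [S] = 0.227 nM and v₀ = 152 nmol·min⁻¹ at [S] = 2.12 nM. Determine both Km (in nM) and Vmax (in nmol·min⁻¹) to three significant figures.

Km = 0.990 nM; Vmax = 223 nmol·min⁻¹

In reciprocal form, 1/v = (Km/Vmax)·(1/[S]) + 1/Vmax. The two points give (1/[S], 1/v) = (4.405, 0.02404) and (0.4717, 0.006579).
Slope = (0.02404 − 0.006579)/(4.405 − 0.4717) = 0.004439; intercept = 0.02404 − 0.004439×4.405 = 0.004485.
Vmax = 1/intercept = 223 nmol·min⁻¹; Km = slope × Vmax = 0.004439 × 223 = 0.990 nM.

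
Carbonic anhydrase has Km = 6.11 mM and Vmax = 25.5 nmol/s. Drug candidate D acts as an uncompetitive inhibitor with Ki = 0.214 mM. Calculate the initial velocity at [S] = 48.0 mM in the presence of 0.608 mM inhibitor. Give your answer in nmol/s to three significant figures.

6.43 nmol/s

α = 1 + [I]/Ki = 1 + 0.608/0.214 = 3.841.
For an uncompetitive inhibitor, both parameters are divided by α, giving Vmax/α and Km/α: Km,app = 1.59 mM, Vmax,app = 6.64 nmol/s.
v = Vmax,app·[S]/(Km,app + [S]) = 6.64 × 48.0/(1.59 + 48.0) = 6.43 nmol/s.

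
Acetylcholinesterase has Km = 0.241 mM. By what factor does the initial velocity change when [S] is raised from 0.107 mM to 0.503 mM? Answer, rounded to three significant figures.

The fractional saturations are [S]/(Km+[S]) = 0.107/0.3480 = 0.3075 and 0.503/0.7440 = 0.6761.
v₂/v₁ is just their ratio: 0.6761/0.3075 = 2.20.

2.20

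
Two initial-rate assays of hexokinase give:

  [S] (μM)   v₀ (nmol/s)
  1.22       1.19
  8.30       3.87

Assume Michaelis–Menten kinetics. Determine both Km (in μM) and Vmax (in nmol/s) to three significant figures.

In reciprocal form, 1/v = (Km/Vmax)·(1/[S]) + 1/Vmax. The two points give (1/[S], 1/v) = (0.8197, 0.8403) and (0.1205, 0.2584).
Slope = (0.8403 − 0.2584)/(0.8197 − 0.1205) = 0.8323; intercept = 0.8403 − 0.8323×0.8197 = 0.1581.
Vmax = 1/intercept = 6.32 nmol/s; Km = slope × Vmax = 0.8323 × 6.32 = 5.26 μM.

Km = 5.26 μM; Vmax = 6.32 nmol/s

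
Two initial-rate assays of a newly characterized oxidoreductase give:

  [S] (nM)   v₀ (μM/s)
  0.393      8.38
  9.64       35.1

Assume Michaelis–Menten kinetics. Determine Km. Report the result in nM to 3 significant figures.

In reciprocal form, 1/v = (Km/Vmax)·(1/[S]) + 1/Vmax. The two points give (1/[S], 1/v) = (2.545, 0.1193) and (0.1037, 0.02849).
Slope = (0.1193 − 0.02849)/(2.545 − 0.1037) = 0.03722; intercept = 0.1193 − 0.03722×2.545 = 0.02463.
Vmax = 1/intercept = 40.6 μM/s; Km = slope × Vmax = 0.03722 × 40.6 = 1.51 nM.

1.51 nM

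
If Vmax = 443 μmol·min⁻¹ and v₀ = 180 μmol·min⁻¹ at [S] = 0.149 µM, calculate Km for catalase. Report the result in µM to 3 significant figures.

From v = Vmax[S]/(Km+[S]), Km = [S](Vmax − v)/v.
Km = 0.149 × (443 − 180) / 180 = 39.19/180 = 0.218 µM.

0.218 µM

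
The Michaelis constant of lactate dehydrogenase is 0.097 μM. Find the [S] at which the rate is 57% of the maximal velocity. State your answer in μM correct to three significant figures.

v/Vmax = [S]/(Km+[S]) = 0.57, so [S] = Km·0.57/(1 − 0.57) = 0.097 × 1.326.
[S] = 0.129 μM.

0.129 μM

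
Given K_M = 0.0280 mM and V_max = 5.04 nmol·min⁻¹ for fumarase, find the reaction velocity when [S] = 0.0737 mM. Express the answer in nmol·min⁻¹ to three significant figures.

3.65 nmol·min⁻¹

[S]/(Km+[S]) = 0.0737/0.1017 = 0.7247, the fractional saturation.
v = 0.7247 × Vmax = 0.7247 × 5.04 = 3.65 nmol·min⁻¹.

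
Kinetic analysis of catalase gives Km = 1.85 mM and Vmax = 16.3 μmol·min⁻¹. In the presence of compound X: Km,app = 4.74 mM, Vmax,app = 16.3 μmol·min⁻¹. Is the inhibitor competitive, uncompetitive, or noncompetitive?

competitive

Km increases (1.85 → 4.74 mM) while Vmax is unchanged — the hallmark of competitive inhibition.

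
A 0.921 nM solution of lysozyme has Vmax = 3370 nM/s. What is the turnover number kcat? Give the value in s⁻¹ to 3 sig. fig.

3660 s⁻¹

kcat = Vmax/[E]total = 3370 nM/s / 0.921 nM = 3660 s⁻¹.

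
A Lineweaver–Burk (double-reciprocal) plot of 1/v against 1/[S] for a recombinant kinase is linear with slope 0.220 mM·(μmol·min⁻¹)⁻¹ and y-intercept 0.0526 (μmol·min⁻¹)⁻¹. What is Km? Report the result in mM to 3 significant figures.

y-intercept = 1/Vmax ⇒ Vmax = 19.0 μmol·min⁻¹; slope = Km/Vmax ⇒ Km = slope × Vmax.
Km = 0.220 × 19.0 = 4.18 mM.

4.18 mM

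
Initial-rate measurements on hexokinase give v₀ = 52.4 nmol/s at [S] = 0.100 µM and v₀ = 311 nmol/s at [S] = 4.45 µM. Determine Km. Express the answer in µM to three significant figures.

0.569 µM

From v = Vmax[S]/(Km+[S]), each point gives Vmax = v(Km+[S])/[S].
Equating: 52.4(Km+0.100)/0.100 = 311(Km+4.45)/4.45.
524.0·Km + 52.4 = 69.89·Km + 311, so (524.0 − 69.89)·Km = 311 − 52.4.
Km = 258.6/454.1 = 0.569 µM; then Vmax = 52.4(0.569+0.100)/0.100 = 351 nmol/s.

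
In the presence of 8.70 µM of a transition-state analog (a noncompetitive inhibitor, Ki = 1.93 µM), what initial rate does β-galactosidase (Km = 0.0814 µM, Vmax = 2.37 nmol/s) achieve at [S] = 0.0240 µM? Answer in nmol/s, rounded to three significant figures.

0.0980 nmol/s

With α = 1 + [I]/Ki = 1 + 8.70/1.93 = 5.508, the noncompetitive rate law is v = (Vmax/α)·[S] / (Km + [S]).
v = (2.37/5.508)×0.0240 / (0.0814 + 0.0240) = 0.01033/0.1054 = 0.0980 nmol/s.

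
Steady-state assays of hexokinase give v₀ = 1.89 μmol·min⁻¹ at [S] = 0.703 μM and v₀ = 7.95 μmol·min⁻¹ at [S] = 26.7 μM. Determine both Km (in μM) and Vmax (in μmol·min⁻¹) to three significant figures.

In reciprocal form, 1/v = (Km/Vmax)·(1/[S]) + 1/Vmax. The two points give (1/[S], 1/v) = (1.422, 0.5291) and (0.03745, 0.1258).
Slope = (0.5291 − 0.1258)/(1.422 − 0.03745) = 0.2912; intercept = 0.5291 − 0.2912×1.422 = 0.1149.
Vmax = 1/intercept = 8.70 μmol·min⁻¹; Km = slope × Vmax = 0.2912 × 8.70 = 2.53 μM.

Km = 2.53 μM; Vmax = 8.70 μmol·min⁻¹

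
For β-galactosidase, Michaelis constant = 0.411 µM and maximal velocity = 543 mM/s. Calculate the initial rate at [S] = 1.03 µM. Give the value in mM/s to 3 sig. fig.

388 mM/s

v = Vmax·[S]/(Km + [S]) = 543 × 1.03 / (0.411 + 1.03)
  = 559.3 / 1.441 = 388 mM/s.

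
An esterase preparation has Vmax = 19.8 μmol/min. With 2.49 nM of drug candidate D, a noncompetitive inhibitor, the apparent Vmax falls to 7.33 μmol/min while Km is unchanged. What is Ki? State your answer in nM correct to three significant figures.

Noncompetitive: Vmax,app = Vmax/α with α = 1 + [I]/Ki.
α = Vmax/Vmax,app = 19.8/7.33 = 2.701.
Since α = 1 + [I]/Ki, [I]/Ki = 2.701 − 1 = 1.701 and Ki = 2.49/1.701 = 1.46 nM.

1.46 nM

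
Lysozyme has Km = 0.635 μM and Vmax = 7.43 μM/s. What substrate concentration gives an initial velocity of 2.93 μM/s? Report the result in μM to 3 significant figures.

0.413 μM

Rearranging v = Vmax[S]/(Km+[S]) gives [S] = Km·v/(Vmax − v).
[S] = 0.635 × 2.93 / (7.43 − 2.93) = 1.861/4.500 = 0.413 μM.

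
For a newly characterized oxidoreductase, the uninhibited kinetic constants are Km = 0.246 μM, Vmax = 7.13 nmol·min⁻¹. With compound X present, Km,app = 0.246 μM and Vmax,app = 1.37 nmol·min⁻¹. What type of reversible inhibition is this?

noncompetitive

Vmax decreases (7.13 → 1.37 nmol·min⁻¹) while Km is unchanged — pure noncompetitive inhibition.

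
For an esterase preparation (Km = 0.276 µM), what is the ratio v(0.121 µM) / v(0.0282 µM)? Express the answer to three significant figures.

The fractional saturations are [S]/(Km+[S]) = 0.0282/0.3042 = 0.09270 and 0.121/0.3970 = 0.3048.
v₂/v₁ is just their ratio: 0.3048/0.09270 = 3.29.

3.29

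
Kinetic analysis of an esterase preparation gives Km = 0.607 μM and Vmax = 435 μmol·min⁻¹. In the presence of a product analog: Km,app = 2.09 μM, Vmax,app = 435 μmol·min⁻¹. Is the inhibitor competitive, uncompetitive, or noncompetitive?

competitive

Km increases (0.607 → 2.09 μM) while Vmax is unchanged — the hallmark of competitive inhibition.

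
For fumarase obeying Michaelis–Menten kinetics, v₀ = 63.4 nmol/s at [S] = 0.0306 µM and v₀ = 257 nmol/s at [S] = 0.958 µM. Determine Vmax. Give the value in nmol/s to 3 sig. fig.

In reciprocal form, 1/v = (Km/Vmax)·(1/[S]) + 1/Vmax. The two points give (1/[S], 1/v) = (32.68, 0.01577) and (1.044, 0.003891).
Slope = (0.01577 − 0.003891)/(32.68 − 1.044) = 0.0003756; intercept = 0.01577 − 0.0003756×32.68 = 0.003499.
Vmax = 1/intercept = 286 nmol/s; Km = slope × Vmax = 0.0003756 × 286 = 0.107 µM.

286 nmol/s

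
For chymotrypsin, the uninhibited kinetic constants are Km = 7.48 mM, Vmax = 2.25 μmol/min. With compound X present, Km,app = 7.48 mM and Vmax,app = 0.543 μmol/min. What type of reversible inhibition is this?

noncompetitive

Vmax decreases (2.25 → 0.543 μmol/min) while Km is unchanged — pure noncompetitive inhibition.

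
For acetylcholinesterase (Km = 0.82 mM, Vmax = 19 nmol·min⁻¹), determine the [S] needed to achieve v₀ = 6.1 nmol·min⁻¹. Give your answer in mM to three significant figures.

Rearranging v = Vmax[S]/(Km+[S]) gives [S] = Km·v/(Vmax − v).
[S] = 0.82 × 6.1 / (19 − 6.1) = 5.002/12.90 = 0.388 mM.

0.388 mM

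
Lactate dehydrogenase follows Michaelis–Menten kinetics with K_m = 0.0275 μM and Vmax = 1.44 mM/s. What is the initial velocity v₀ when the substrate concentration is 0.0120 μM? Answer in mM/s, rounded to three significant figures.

0.437 mM/s

v = Vmax·[S]/(Km + [S]) = 1.44 × 0.0120 / (0.0275 + 0.0120)
  = 0.01728 / 0.03950 = 0.437 mM/s.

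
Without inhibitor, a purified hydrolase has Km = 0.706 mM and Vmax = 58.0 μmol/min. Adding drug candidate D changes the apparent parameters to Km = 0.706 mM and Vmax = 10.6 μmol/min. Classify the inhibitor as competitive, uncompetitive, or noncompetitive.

noncompetitive

Vmax decreases (58.0 → 10.6 μmol/min) while Km is unchanged — pure noncompetitive inhibition.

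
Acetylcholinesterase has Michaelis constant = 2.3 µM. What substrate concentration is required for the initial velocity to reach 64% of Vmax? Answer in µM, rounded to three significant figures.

4.09 µM

v/Vmax = [S]/(Km+[S]) = 0.64, so [S] = Km·0.64/(1 − 0.64) = 2.3 × 1.778.
[S] = 4.09 µM.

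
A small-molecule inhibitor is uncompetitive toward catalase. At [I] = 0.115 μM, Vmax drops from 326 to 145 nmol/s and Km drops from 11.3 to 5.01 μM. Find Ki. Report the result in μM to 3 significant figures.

0.0921 μM

Uncompetitive: Vmax,app = Vmax/α (and Km,app = Km/α) with α = 1 + [I]/Ki.
α = Vmax/Vmax,app = 326/145 = 2.248.
Ki = [I]/(α − 1) = 0.115/1.248 = 0.0921 μM.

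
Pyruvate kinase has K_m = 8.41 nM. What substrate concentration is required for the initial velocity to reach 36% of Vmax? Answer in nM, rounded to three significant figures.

v/Vmax = [S]/(Km+[S]) = 0.36, so [S] = Km·0.36/(1 − 0.36) = 8.41 × 0.5625.
[S] = 4.73 nM.

4.73 nM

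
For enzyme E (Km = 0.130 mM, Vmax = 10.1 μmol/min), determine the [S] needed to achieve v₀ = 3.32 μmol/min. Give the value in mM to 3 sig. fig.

0.0637 mM

The required fractional saturation is v/Vmax = 3.32/10.1 = 0.3287.
Then [S]/(Km+[S]) = 0.3287 ⇒ [S] = 0.130 × 0.3287/(1 − 0.3287) = 0.0637 mM.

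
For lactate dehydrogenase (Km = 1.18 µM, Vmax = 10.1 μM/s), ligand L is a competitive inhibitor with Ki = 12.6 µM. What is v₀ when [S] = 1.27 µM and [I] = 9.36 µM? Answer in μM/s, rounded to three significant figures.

3.86 μM/s

With α = 1 + [I]/Ki = 1 + 9.36/12.6 = 1.743, the competitive rate law is v = Vmax[S] / (αKm + [S]).
v = 10.1×1.27 / (1.743×1.18 + 1.27) = 12.83/3.327 = 3.86 μM/s.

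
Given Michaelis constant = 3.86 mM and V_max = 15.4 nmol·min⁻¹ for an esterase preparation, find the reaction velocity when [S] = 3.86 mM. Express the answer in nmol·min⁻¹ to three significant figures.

[S]/(Km+[S]) = 3.86/7.720 = 0.5000, the fractional saturation.
v = 0.5000 × Vmax = 0.5000 × 15.4 = 7.70 nmol·min⁻¹.

7.70 nmol·min⁻¹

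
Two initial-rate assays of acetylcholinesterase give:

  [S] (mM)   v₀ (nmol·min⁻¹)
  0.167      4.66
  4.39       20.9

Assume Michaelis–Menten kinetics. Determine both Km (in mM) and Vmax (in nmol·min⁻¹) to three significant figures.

Km = 0.702 mM; Vmax = 24.2 nmol·min⁻¹

From v = Vmax[S]/(Km+[S]), each point gives Vmax = v(Km+[S])/[S].
Equating: 4.66(Km+0.167)/0.167 = 20.9(Km+4.39)/4.39.
27.90·Km + 4.66 = 4.761·Km + 20.9, so (27.90 − 4.761)·Km = 20.9 − 4.66.
Km = 16.24/23.14 = 0.702 mM; then Vmax = 4.66(0.702+0.167)/0.167 = 24.2 nmol·min⁻¹.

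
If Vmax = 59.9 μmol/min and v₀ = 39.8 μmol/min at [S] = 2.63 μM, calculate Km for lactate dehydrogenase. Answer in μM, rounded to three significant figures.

1.33 μM

v/Vmax = 39.8/59.9 = 0.6644 = [S]/(Km+[S]).
So Km + [S] = [S]/0.6644 = 3.958 μM, giving Km = 3.958 − 2.63 = 1.33 μM.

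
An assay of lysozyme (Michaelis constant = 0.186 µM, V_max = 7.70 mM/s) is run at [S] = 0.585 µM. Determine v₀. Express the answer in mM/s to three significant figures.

5.84 mM/s

[S]/(Km+[S]) = 0.585/0.7710 = 0.7588, the fractional saturation.
v = 0.7588 × Vmax = 0.7588 × 7.70 = 5.84 mM/s.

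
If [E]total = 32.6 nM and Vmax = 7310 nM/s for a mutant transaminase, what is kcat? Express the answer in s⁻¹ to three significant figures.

224 s⁻¹

kcat = Vmax/[E]total = 7310 nM/s / 32.6 nM = 224 s⁻¹.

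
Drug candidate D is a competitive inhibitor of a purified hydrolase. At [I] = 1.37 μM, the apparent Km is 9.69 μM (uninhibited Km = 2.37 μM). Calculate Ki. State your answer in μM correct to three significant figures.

0.444 μM

Competitive: Km,app = α·Km with α = 1 + [I]/Ki.
α = Km,app/Km = 9.69/2.37 = 4.089.
Since α = 1 + [I]/Ki, [I]/Ki = 4.089 − 1 = 3.089 and Ki = 1.37/3.089 = 0.444 μM.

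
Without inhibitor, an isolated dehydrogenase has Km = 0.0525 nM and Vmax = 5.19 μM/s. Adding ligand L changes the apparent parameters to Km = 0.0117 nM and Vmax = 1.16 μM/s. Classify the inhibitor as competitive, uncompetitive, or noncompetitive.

Both Km and Vmax decrease by the same factor (~4.49-fold) — characteristic of uncompetitive inhibition.

uncompetitive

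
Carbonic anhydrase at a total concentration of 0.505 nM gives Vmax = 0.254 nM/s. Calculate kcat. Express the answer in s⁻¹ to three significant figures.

kcat = Vmax/[E]total = 0.254 nM/s / 0.505 nM = 0.503 s⁻¹.

0.503 s⁻¹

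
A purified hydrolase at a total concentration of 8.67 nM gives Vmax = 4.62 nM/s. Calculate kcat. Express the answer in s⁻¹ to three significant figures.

kcat = Vmax/[E]total = 4.62 nM/s / 8.67 nM = 0.533 s⁻¹.

0.533 s⁻¹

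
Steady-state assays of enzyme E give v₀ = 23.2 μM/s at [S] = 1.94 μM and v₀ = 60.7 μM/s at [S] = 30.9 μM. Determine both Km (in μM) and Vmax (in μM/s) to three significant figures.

From v = Vmax[S]/(Km+[S]), each point gives Vmax = v(Km+[S])/[S].
Equating: 23.2(Km+1.94)/1.94 = 60.7(Km+30.9)/30.9.
11.96·Km + 23.2 = 1.964·Km + 60.7, so (11.96 − 1.964)·Km = 60.7 − 23.2.
Km = 37.50/9.994 = 3.75 μM; then Vmax = 23.2(3.75+1.94)/1.94 = 68.1 μM/s.

Km = 3.75 μM; Vmax = 68.1 μM/s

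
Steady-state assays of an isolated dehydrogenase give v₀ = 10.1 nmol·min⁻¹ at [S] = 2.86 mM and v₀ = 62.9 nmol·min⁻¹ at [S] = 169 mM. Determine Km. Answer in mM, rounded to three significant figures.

In reciprocal form, 1/v = (Km/Vmax)·(1/[S]) + 1/Vmax. The two points give (1/[S], 1/v) = (0.3497, 0.09901) and (0.005917, 0.01590).
Slope = (0.09901 − 0.01590)/(0.3497 − 0.005917) = 0.2418; intercept = 0.09901 − 0.2418×0.3497 = 0.01447.
Vmax = 1/intercept = 69.1 nmol·min⁻¹; Km = slope × Vmax = 0.2418 × 69.1 = 16.7 mM.

16.7 mM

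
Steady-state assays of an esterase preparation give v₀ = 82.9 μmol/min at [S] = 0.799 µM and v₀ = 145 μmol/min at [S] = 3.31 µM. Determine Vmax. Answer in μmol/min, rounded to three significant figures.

In reciprocal form, 1/v = (Km/Vmax)·(1/[S]) + 1/Vmax. The two points give (1/[S], 1/v) = (1.252, 0.01206) and (0.3021, 0.006897).
Slope = (0.01206 − 0.006897)/(1.252 − 0.3021) = 0.005441; intercept = 0.01206 − 0.005441×1.252 = 0.005253.
Vmax = 1/intercept = 190 μmol/min; Km = slope × Vmax = 0.005441 × 190 = 1.04 µM.

190 μmol/min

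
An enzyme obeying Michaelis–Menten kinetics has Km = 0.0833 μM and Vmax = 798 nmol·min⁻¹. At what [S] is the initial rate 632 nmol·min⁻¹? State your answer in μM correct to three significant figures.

The required fractional saturation is v/Vmax = 632/798 = 0.7920.
Then [S]/(Km+[S]) = 0.7920 ⇒ [S] = 0.0833 × 0.7920/(1 − 0.7920) = 0.317 μM.

0.317 μM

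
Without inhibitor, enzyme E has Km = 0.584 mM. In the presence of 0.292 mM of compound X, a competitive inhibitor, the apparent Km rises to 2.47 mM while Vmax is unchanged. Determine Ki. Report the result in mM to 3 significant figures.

Competitive: Km,app = α·Km with α = 1 + [I]/Ki.
α = Km,app/Km = 2.47/0.584 = 4.229.
Ki = [I]/(α − 1) = 0.292/3.229 = 0.0904 mM.

0.0904 mM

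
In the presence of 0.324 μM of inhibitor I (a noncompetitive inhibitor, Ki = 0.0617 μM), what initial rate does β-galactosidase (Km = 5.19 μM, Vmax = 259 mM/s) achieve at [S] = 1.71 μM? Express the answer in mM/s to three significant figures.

10.3 mM/s

α = 1 + [I]/Ki = 1 + 0.324/0.0617 = 6.251.
For a noncompetitive inhibitor, Vmax is reduced to Vmax/α while Km is unchanged: Km,app = 5.19 μM, Vmax,app = 41.4 mM/s.
v = Vmax,app·[S]/(Km,app + [S]) = 41.4 × 1.71/(5.19 + 1.71) = 10.3 mM/s.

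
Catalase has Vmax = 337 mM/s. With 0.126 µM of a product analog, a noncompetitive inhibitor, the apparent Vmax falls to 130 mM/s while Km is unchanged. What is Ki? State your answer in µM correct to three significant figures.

0.0791 µM

Noncompetitive: Vmax,app = Vmax/α with α = 1 + [I]/Ki.
α = Vmax/Vmax,app = 337/130 = 2.592.
Since α = 1 + [I]/Ki, [I]/Ki = 2.592 − 1 = 1.592 and Ki = 0.126/1.592 = 0.0791 µM.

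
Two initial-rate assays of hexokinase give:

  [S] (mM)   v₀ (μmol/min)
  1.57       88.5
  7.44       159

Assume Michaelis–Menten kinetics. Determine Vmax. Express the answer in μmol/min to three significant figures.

From v = Vmax[S]/(Km+[S]), each point gives Vmax = v(Km+[S])/[S].
Equating: 88.5(Km+1.57)/1.57 = 159(Km+7.44)/7.44.
56.37·Km + 88.5 = 21.37·Km + 159, so (56.37 − 21.37)·Km = 159 − 88.5.
Km = 70.50/35.00 = 2.01 mM; then Vmax = 88.5(2.01+1.57)/1.57 = 202 μmol/min.

202 μmol/min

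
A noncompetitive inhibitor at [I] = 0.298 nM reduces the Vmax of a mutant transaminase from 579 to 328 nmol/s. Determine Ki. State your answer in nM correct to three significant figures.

0.389 nM

Noncompetitive: Vmax,app = Vmax/α with α = 1 + [I]/Ki.
α = Vmax/Vmax,app = 579/328 = 1.765.
Since α = 1 + [I]/Ki, [I]/Ki = 1.765 − 1 = 0.7652 and Ki = 0.298/0.7652 = 0.389 nM.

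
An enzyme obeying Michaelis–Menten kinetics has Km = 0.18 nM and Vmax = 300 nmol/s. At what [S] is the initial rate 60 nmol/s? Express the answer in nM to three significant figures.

The required fractional saturation is v/Vmax = 60/300 = 0.2000.
Then [S]/(Km+[S]) = 0.2000 ⇒ [S] = 0.18 × 0.2000/(1 − 0.2000) = 0.0450 nM.

0.0450 nM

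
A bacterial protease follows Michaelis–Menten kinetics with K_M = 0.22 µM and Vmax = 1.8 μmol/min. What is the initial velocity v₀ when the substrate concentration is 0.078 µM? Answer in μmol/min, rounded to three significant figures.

0.471 μmol/min

[S]/(Km+[S]) = 0.078/0.2980 = 0.2617, the fractional saturation.
v = 0.2617 × Vmax = 0.2617 × 1.8 = 0.471 μmol/min.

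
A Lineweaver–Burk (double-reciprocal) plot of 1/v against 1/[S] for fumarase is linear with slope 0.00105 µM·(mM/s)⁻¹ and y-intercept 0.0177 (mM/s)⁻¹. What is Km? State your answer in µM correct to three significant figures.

0.0593 µM

y-intercept = 1/Vmax ⇒ Vmax = 56.5 mM/s; slope = Km/Vmax ⇒ Km = slope × Vmax.
Km = 0.00105 × 56.5 = 0.0593 µM.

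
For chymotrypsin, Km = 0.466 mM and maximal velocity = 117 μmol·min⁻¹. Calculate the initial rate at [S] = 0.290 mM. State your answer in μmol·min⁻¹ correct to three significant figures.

44.9 μmol·min⁻¹

[S]/(Km+[S]) = 0.290/0.7560 = 0.3836, the fractional saturation.
v = 0.3836 × Vmax = 0.3836 × 117 = 44.9 μmol·min⁻¹.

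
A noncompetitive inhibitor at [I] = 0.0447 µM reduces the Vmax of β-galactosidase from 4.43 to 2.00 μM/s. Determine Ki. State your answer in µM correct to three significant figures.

Noncompetitive: Vmax,app = Vmax/α with α = 1 + [I]/Ki.
α = Vmax/Vmax,app = 4.43/2.00 = 2.215.
Ki = [I]/(α − 1) = 0.0447/1.215 = 0.0368 µM.

0.0368 µM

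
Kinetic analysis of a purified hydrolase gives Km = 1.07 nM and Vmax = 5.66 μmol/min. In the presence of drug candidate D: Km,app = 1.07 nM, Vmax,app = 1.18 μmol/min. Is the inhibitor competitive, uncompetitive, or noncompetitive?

Vmax decreases (5.66 → 1.18 μmol/min) while Km is unchanged — pure noncompetitive inhibition.

noncompetitive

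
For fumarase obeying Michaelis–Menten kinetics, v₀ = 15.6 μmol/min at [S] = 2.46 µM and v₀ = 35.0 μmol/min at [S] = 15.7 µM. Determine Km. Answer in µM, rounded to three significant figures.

From v = Vmax[S]/(Km+[S]), each point gives Vmax = v(Km+[S])/[S].
Equating: 15.6(Km+2.46)/2.46 = 35.0(Km+15.7)/15.7.
6.341·Km + 15.6 = 2.229·Km + 35.0, so (6.341 − 2.229)·Km = 35.0 − 15.6.
Km = 19.40/4.112 = 4.72 µM; then Vmax = 15.6(4.72+2.46)/2.46 = 45.5 μmol/min.

4.72 µM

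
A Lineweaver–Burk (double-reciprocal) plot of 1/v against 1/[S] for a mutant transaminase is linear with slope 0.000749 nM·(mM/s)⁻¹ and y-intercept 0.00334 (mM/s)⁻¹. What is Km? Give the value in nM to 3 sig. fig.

y-intercept = 1/Vmax ⇒ Vmax = 299 mM/s; slope = Km/Vmax ⇒ Km = slope × Vmax.
Km = 0.000749 × 299 = 0.224 nM.

0.224 nM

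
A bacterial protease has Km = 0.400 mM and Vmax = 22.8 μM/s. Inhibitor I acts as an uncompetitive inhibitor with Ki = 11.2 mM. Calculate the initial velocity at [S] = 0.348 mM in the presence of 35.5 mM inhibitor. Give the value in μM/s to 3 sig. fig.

With α = 1 + [I]/Ki = 1 + 35.5/11.2 = 4.170, the uncompetitive rate law is v = (Vmax/α)·[S] / (Km/α + [S]).
v = (22.8/4.170)×0.348 / (0.400/4.170 + 0.348) = 1.903/0.4439 = 4.29 μM/s.

4.29 μM/s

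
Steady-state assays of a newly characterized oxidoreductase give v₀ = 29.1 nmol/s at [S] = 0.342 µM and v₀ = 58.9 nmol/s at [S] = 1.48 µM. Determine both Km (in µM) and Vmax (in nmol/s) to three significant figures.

Km = 0.658 µM; Vmax = 85.1 nmol/s

In reciprocal form, 1/v = (Km/Vmax)·(1/[S]) + 1/Vmax. The two points give (1/[S], 1/v) = (2.924, 0.03436) and (0.6757, 0.01698).
Slope = (0.03436 − 0.01698)/(2.924 − 0.6757) = 0.007733; intercept = 0.03436 − 0.007733×2.924 = 0.01175.
Vmax = 1/intercept = 85.1 nmol/s; Km = slope × Vmax = 0.007733 × 85.1 = 0.658 µM.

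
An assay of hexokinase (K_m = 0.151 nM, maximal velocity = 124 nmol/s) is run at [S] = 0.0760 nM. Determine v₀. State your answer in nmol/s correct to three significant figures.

[S]/(Km+[S]) = 0.0760/0.2270 = 0.3348, the fractional saturation.
v = 0.3348 × Vmax = 0.3348 × 124 = 41.5 nmol/s.

41.5 nmol/s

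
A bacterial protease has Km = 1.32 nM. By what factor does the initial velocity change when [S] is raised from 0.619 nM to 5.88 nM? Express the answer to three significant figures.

2.56

Since Vmax cancels, v₂/v₁ = [S]₂(Km+[S]₁) / [S]₁(Km+[S]₂).
= 5.88×(1.32+0.619) / (0.619×(1.32+5.88)) = 11.40/4.457 = 2.56.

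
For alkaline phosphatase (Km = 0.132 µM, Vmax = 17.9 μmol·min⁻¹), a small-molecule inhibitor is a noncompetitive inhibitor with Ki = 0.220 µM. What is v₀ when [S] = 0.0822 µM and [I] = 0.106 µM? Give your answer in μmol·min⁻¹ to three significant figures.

4.64 μmol·min⁻¹

α = 1 + [I]/Ki = 1 + 0.106/0.220 = 1.482.
For a noncompetitive inhibitor, Vmax is reduced to Vmax/α while Km is unchanged: Km,app = 0.132 µM, Vmax,app = 12.1 μmol·min⁻¹.
v = Vmax,app·[S]/(Km,app + [S]) = 12.1 × 0.0822/(0.132 + 0.0822) = 4.64 μmol·min⁻¹.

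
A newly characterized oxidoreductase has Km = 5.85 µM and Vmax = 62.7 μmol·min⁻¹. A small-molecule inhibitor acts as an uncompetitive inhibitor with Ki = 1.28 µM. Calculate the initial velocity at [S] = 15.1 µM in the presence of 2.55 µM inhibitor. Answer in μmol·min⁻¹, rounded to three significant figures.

18.6 μmol·min⁻¹

α = 1 + [I]/Ki = 1 + 2.55/1.28 = 2.992.
For an uncompetitive inhibitor, both parameters are divided by α, giving Vmax/α and Km/α: Km,app = 1.96 µM, Vmax,app = 21.0 μmol·min⁻¹.
v = Vmax,app·[S]/(Km,app + [S]) = 21.0 × 15.1/(1.96 + 15.1) = 18.6 μmol·min⁻¹.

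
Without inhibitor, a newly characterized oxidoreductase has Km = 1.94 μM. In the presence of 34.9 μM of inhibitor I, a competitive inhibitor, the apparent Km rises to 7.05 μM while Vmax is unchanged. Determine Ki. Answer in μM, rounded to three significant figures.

Competitive: Km,app = α·Km with α = 1 + [I]/Ki.
α = Km,app/Km = 7.05/1.94 = 3.634.
Since α = 1 + [I]/Ki, [I]/Ki = 3.634 − 1 = 2.634 and Ki = 34.9/2.634 = 13.2 μM.

13.2 μM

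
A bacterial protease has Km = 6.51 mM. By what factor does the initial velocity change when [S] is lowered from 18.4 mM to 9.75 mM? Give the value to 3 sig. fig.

0.812

Since Vmax cancels, v₂/v₁ = [S]₂(Km+[S]₁) / [S]₁(Km+[S]₂).
= 9.75×(6.51+18.4) / (18.4×(6.51+9.75)) = 242.9/299.2 = 0.812.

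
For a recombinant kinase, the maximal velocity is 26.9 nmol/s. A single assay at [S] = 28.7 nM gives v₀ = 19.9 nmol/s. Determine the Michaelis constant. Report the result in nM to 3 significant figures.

10.1 nM

From v = Vmax[S]/(Km+[S]), Km = [S](Vmax − v)/v.
Km = 28.7 × (26.9 − 19.9) / 19.9 = 200.9/19.9 = 10.1 nM.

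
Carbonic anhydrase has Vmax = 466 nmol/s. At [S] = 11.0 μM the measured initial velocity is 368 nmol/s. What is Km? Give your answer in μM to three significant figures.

v/Vmax = 368/466 = 0.7897 = [S]/(Km+[S]).
So Km + [S] = [S]/0.7897 = 13.93 μM, giving Km = 13.93 − 11.0 = 2.93 μM.

2.93 μM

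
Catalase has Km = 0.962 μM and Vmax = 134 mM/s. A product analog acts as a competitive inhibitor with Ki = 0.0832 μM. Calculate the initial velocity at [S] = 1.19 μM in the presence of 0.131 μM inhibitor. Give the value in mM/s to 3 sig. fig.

43.5 mM/s

With α = 1 + [I]/Ki = 1 + 0.131/0.0832 = 2.575, the competitive rate law is v = Vmax[S] / (αKm + [S]).
v = 134×1.19 / (2.575×0.962 + 1.19) = 159.5/3.667 = 43.5 mM/s.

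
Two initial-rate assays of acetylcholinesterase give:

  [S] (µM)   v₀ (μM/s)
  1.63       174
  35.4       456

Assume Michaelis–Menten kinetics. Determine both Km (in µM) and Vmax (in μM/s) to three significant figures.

Km = 3.00 µM; Vmax = 495 μM/s

In reciprocal form, 1/v = (Km/Vmax)·(1/[S]) + 1/Vmax. The two points give (1/[S], 1/v) = (0.6135, 0.005747) and (0.02825, 0.002193).
Slope = (0.005747 − 0.002193)/(0.6135 − 0.02825) = 0.006073; intercept = 0.005747 − 0.006073×0.6135 = 0.002021.
Vmax = 1/intercept = 495 μM/s; Km = slope × Vmax = 0.006073 × 495 = 3.00 µM.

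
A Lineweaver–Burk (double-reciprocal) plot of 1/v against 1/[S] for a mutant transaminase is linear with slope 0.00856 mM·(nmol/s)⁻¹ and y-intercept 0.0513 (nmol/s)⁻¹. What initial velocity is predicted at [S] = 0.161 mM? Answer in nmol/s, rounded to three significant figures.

9.57 nmol/s

The y-intercept is 1/Vmax, so Vmax = 1/0.0513 = 19.5 nmol/s.
The slope is Km/Vmax, so Km = 0.00856 × 19.5 = 0.167 mM.
Then v = 19.5 × 0.161/(0.167 + 0.161) = 9.57 nmol/s.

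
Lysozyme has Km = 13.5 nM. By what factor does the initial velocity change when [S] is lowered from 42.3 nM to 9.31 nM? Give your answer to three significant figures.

0.538

The fractional saturations are [S]/(Km+[S]) = 42.3/55.80 = 0.7581 and 9.31/22.81 = 0.4082.
v₂/v₁ is just their ratio: 0.4082/0.7581 = 0.538.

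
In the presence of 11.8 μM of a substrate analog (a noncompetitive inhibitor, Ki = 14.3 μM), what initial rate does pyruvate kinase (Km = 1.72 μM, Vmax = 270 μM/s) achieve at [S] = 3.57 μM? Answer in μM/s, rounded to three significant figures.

99.8 μM/s

With α = 1 + [I]/Ki = 1 + 11.8/14.3 = 1.825, the noncompetitive rate law is v = (Vmax/α)·[S] / (Km + [S]).
v = (270/1.825)×3.57 / (1.72 + 3.57) = 528.1/5.290 = 99.8 μM/s.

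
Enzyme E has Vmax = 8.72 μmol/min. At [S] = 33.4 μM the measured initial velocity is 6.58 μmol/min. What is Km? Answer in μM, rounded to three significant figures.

10.9 μM

v/Vmax = 6.58/8.72 = 0.7546 = [S]/(Km+[S]).
So Km + [S] = [S]/0.7546 = 44.26 μM, giving Km = 44.26 − 33.4 = 10.9 μM.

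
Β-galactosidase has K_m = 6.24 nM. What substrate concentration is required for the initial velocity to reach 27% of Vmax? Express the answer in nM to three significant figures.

2.31 nM

v/Vmax = [S]/(Km+[S]) = 0.27, so [S] = Km·0.27/(1 − 0.27) = 6.24 × 0.3699.
[S] = 2.31 nM.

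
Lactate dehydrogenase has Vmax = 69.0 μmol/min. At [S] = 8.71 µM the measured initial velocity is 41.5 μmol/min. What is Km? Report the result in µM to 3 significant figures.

5.77 µM

v/Vmax = 41.5/69.0 = 0.6014 = [S]/(Km+[S]).
So Km + [S] = [S]/0.6014 = 14.48 µM, giving Km = 14.48 − 8.71 = 5.77 µM.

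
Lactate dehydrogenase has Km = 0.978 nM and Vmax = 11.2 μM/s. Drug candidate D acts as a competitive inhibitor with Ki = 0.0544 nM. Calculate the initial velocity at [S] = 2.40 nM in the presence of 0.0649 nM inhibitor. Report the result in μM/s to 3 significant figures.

5.91 μM/s

α = 1 + [I]/Ki = 1 + 0.0649/0.0544 = 2.193.
For a competitive inhibitor, Vmax is unchanged and the apparent Km becomes α·Km: Km,app = 2.14 nM, Vmax,app = 11.2 μM/s.
v = Vmax,app·[S]/(Km,app + [S]) = 11.2 × 2.40/(2.14 + 2.40) = 5.91 μM/s.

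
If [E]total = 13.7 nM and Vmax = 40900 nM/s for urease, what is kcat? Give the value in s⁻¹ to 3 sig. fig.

kcat = Vmax/[E]total = 40900 nM/s / 13.7 nM = 2990 s⁻¹.

2990 s⁻¹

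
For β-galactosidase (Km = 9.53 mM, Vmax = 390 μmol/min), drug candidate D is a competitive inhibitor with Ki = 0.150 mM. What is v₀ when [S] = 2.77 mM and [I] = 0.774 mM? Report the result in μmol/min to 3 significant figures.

17.6 μmol/min

α = 1 + [I]/Ki = 1 + 0.774/0.150 = 6.160.
For a competitive inhibitor, Vmax is unchanged and the apparent Km becomes α·Km: Km,app = 58.7 mM, Vmax,app = 390 μmol/min.
v = Vmax,app·[S]/(Km,app + [S]) = 390 × 2.77/(58.7 + 2.77) = 17.6 μmol/min.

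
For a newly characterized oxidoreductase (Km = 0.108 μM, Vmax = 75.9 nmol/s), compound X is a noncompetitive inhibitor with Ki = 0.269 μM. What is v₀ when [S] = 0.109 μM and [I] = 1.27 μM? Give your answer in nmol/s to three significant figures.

6.66 nmol/s

α = 1 + [I]/Ki = 1 + 1.27/0.269 = 5.721.
For a noncompetitive inhibitor, Vmax is reduced to Vmax/α while Km is unchanged: Km,app = 0.108 μM, Vmax,app = 13.3 nmol/s.
v = Vmax,app·[S]/(Km,app + [S]) = 13.3 × 0.109/(0.108 + 0.109) = 6.66 nmol/s.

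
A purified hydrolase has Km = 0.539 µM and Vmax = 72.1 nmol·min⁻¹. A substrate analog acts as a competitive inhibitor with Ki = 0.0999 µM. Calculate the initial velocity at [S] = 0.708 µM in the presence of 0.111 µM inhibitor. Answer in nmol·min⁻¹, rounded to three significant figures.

27.7 nmol·min⁻¹

α = 1 + [I]/Ki = 1 + 0.111/0.0999 = 2.111.
For a competitive inhibitor, Vmax is unchanged and the apparent Km becomes α·Km: Km,app = 1.14 µM, Vmax,app = 72.1 nmol·min⁻¹.
v = Vmax,app·[S]/(Km,app + [S]) = 72.1 × 0.708/(1.14 + 0.708) = 27.7 nmol·min⁻¹.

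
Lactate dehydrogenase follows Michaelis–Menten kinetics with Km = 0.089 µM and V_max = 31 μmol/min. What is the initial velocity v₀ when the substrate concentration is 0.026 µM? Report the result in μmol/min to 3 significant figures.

[S]/(Km+[S]) = 0.026/0.1150 = 0.2261, the fractional saturation.
v = 0.2261 × Vmax = 0.2261 × 31 = 7.01 μmol/min.

7.01 μmol/min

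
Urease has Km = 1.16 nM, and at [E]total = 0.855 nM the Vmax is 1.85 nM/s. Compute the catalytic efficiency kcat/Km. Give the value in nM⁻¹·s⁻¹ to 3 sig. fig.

1.87 nM⁻¹·s⁻¹

kcat = Vmax/[E]total = 1.85/0.855 = 2.16 s⁻¹.
kcat/Km = 2.16/1.16 = 1.87 nM⁻¹·s⁻¹.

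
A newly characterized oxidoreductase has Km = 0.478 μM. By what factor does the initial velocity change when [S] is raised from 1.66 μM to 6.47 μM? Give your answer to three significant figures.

1.20

The fractional saturations are [S]/(Km+[S]) = 1.66/2.138 = 0.7764 and 6.47/6.948 = 0.9312.
v₂/v₁ is just their ratio: 0.9312/0.7764 = 1.20.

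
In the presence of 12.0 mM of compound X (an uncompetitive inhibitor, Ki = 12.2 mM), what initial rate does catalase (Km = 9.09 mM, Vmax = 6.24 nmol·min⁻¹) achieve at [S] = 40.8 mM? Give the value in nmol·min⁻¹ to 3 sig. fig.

α = 1 + [I]/Ki = 1 + 12.0/12.2 = 1.984.
For an uncompetitive inhibitor, both parameters are divided by α, giving Vmax/α and Km/α: Km,app = 4.58 mM, Vmax,app = 3.15 nmol·min⁻¹.
v = Vmax,app·[S]/(Km,app + [S]) = 3.15 × 40.8/(4.58 + 40.8) = 2.83 nmol·min⁻¹.

2.83 nmol·min⁻¹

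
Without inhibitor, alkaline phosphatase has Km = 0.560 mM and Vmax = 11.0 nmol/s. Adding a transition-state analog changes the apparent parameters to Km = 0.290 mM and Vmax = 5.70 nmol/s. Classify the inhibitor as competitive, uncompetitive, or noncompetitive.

Both Km and Vmax decrease by the same factor (~1.93-fold) — characteristic of uncompetitive inhibition.

uncompetitive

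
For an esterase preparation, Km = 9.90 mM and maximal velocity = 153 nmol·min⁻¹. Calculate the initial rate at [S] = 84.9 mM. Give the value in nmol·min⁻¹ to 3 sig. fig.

[S]/(Km+[S]) = 84.9/94.80 = 0.8956, the fractional saturation.
v = 0.8956 × Vmax = 0.8956 × 153 = 137 nmol·min⁻¹.

137 nmol·min⁻¹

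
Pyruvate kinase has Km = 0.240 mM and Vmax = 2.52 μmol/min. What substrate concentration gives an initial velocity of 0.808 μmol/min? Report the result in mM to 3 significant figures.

Rearranging v = Vmax[S]/(Km+[S]) gives [S] = Km·v/(Vmax − v).
[S] = 0.240 × 0.808 / (2.52 − 0.808) = 0.1939/1.712 = 0.113 mM.

0.113 mM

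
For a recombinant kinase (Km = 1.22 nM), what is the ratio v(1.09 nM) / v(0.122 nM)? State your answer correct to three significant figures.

The fractional saturations are [S]/(Km+[S]) = 0.122/1.342 = 0.09091 and 1.09/2.310 = 0.4719.
v₂/v₁ is just their ratio: 0.4719/0.09091 = 5.19.

5.19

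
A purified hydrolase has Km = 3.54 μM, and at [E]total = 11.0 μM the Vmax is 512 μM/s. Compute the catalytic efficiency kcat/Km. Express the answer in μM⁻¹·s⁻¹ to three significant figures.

13.1 μM⁻¹·s⁻¹

kcat = Vmax/[E]total = 512/11.0 = 46.5 s⁻¹.
kcat/Km = 46.5/3.54 = 13.1 μM⁻¹·s⁻¹.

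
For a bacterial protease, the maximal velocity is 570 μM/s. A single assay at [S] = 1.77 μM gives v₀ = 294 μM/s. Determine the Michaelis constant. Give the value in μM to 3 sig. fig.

1.66 μM

From v = Vmax[S]/(Km+[S]), Km = [S](Vmax − v)/v.
Km = 1.77 × (570 − 294) / 294 = 488.5/294 = 1.66 μM.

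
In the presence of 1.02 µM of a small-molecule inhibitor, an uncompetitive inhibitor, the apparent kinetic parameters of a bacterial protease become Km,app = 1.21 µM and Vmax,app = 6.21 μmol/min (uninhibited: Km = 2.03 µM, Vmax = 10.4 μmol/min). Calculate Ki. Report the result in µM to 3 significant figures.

1.51 µM

Uncompetitive: Vmax,app = Vmax/α (and Km,app = Km/α) with α = 1 + [I]/Ki.
α = Vmax/Vmax,app = 10.4/6.21 = 1.675.
Since α = 1 + [I]/Ki, [I]/Ki = 1.675 − 1 = 0.6747 and Ki = 1.02/0.6747 = 1.51 µM.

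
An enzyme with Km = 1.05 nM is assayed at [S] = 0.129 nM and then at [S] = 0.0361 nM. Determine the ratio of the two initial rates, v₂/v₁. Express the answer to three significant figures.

Since Vmax cancels, v₂/v₁ = [S]₂(Km+[S]₁) / [S]₁(Km+[S]₂).
= 0.0361×(1.05+0.129) / (0.129×(1.05+0.0361)) = 0.04256/0.1401 = 0.304.

0.304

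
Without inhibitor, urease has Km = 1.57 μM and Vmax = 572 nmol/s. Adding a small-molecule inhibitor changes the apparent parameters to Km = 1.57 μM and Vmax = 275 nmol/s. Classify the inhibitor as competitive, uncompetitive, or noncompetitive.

noncompetitive

Vmax decreases (572 → 275 nmol/s) while Km is unchanged — pure noncompetitive inhibition.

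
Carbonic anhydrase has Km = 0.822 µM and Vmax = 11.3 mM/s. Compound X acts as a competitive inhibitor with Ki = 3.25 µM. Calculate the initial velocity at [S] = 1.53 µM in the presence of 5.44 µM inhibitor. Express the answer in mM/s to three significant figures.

4.64 mM/s

With α = 1 + [I]/Ki = 1 + 5.44/3.25 = 2.674, the competitive rate law is v = Vmax[S] / (αKm + [S]).
v = 11.3×1.53 / (2.674×0.822 + 1.53) = 17.29/3.728 = 4.64 mM/s.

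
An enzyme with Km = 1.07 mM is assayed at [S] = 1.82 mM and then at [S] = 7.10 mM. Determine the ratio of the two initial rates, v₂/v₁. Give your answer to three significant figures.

Since Vmax cancels, v₂/v₁ = [S]₂(Km+[S]₁) / [S]₁(Km+[S]₂).
= 7.10×(1.07+1.82) / (1.82×(1.07+7.10)) = 20.52/14.87 = 1.38.

1.38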